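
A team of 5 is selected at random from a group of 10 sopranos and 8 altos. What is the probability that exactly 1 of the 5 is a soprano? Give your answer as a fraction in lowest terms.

Total number of selections: C(18,5) = 8568.
Selections with exactly 1 soprano: choose 1 of the 10 sopranos and 4 of the 8 altos, C(10,1)·C(8,4) = 10·70 = 700.
Probability = 700/8568 = 25/306.

25/306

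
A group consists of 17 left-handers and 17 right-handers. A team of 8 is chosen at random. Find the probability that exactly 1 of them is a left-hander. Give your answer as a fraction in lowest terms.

442/24273

The sample space is all 8-subsets of the 34: C(34,8) = 18156204.
Selections with exactly 1 left-hander: choose 1 of the 17 left-handers and 7 of the 17 right-handers, C(17,1)·C(17,7) = 17·19448 = 330616.
Probability = 330616/18156204 = 442/24273.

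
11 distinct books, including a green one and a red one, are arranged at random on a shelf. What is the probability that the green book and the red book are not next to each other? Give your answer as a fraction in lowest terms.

There are 11! = 39916800 arrangements.
Arrangements with the green book and the red book adjacent: 2·10! = 7257600.
So not adjacent: 39916800 − 7257600 = 32659200, probability 32659200/39916800 = 9/11.

9/11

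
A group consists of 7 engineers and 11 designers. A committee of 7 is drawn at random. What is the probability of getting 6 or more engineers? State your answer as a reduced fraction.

Total selections: C(18,7) = 31824.
Favorable selections (6 or more engineers): C(7,6)·C(11,1) + C(7,7)·C(11,0) = 77 + 1 = 78.
Probability = 78/31824 = 1/408.

1/408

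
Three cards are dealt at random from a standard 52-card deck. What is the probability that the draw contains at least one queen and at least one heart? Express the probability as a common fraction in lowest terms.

There are C(52,3) = 22100 possible draws.
By inclusion-exclusion on the complements, draws missing all queens or all hearts: C(48,3) + C(39,3) − C(36,3) = 17296 + 9139 − 7140 = 19295.
So draws with at least one of each: 22100 − 19295 = 2805, probability 2805/22100 = 33/260.

33/260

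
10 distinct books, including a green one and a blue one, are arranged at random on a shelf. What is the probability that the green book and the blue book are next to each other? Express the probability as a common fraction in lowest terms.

1/5

There are 10! = 3628800 arrangements.
Treat the green book and the blue book as a block: 9! arrangements of the blocks × 2 orders within the block = 2·362880 = 725760.
Probability = 725760/3628800 = 1/5.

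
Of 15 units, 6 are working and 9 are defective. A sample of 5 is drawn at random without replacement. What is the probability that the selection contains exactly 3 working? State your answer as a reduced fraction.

240/1001

There are C(15,5) = 3003 ways to choose 5 from 15.
Selections with exactly 3 working: choose 3 of the 6 working and 2 of the 9 defective, C(6,3)·C(9,2) = 20·36 = 720.
Probability = 720/3003 = 240/1001.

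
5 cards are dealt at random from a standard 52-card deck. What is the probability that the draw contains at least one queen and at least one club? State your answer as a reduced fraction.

229297/866320

There are C(52,5) = 2598960 possible draws.
By inclusion-exclusion on the complements, draws missing all queens or all clubs: C(48,5) + C(39,5) − C(36,5) = 1712304 + 575757 − 376992 = 1911069.
So draws with at least one of each: 2598960 − 1911069 = 687891, probability 687891/2598960 = 229297/866320.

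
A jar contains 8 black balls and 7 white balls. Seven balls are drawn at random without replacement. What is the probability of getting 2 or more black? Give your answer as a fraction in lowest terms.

Total selections: C(15,7) = 6435.
Count the complement (fewer than 2 black): C(8,0)·C(7,7) + C(8,1)·C(7,6) = 1 + 56 = 57.
Probability = 1 − 57/6435 = 6378/6435 = 2126/2145.

2126/2145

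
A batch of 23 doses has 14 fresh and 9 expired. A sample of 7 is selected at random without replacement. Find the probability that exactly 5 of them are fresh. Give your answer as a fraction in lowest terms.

Total number of selections: C(23,7) = 245157.
Selections with exactly 5 fresh: choose 5 of the 14 fresh and 2 of the 9 expired, C(14,5)·C(9,2) = 2002·36 = 72072.
Probability = 72072/245157 = 2184/7429.

2184/7429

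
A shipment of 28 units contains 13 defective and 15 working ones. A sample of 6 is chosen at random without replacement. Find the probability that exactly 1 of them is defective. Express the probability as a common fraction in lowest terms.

The sample space is all 6-subsets of the 28: C(28,6) = 376740.
Selections with exactly 1 defective: choose 1 of the 13 defective and 5 of the 15 working, C(13,1)·C(15,5) = 13·3003 = 39039.
Probability = 39039/376740 = 143/1380.

143/1380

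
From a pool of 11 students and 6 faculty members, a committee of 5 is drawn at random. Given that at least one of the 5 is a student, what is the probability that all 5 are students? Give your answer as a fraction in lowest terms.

Work in counts. Selections with at least one student: C(17,5) − C(6,5) = 6188 − 6 = 6182.
Of those, selections where all 5 are students: C(11,5) = 462.
Conditional probability = 462/6182 = 21/281.

21/281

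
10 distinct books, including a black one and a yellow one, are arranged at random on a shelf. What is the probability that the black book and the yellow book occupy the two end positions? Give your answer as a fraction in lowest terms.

There are 10! = 3628800 arrangements.
Place the black book and the yellow book at the ends in 2 ways, arrange the remaining 8 in 8! = 40320 ways: 2·40320 = 80640.
Probability = 80640/3628800 = 1/45.

1/45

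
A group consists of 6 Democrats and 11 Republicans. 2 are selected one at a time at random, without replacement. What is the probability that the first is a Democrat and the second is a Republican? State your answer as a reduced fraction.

33/136

Multiply the conditional probabilities at each draw: 6/17 · 11/16 = 66/272 = 33/136.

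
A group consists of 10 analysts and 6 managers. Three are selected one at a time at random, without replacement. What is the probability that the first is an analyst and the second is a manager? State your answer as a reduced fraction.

Multiply the conditional probabilities at each draw: 10/16 · 6/15 = 60/240 = 1/4.

1/4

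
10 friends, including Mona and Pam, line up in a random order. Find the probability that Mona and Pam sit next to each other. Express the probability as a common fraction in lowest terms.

1/5

There are 10! = 3628800 arrangements.
Treat Mona and Pam as a block: 9! arrangements of the blocks × 2 orders within the block = 2·362880 = 725760.
Probability = 725760/3628800 = 1/5.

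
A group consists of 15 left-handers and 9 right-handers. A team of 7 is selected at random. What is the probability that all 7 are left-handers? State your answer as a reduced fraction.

65/3496

There are C(24,7) = 346104 possible selections.
Selections with all left-handers: C(15,7) = 6435.
Probability = 6435/346104 = 65/3496.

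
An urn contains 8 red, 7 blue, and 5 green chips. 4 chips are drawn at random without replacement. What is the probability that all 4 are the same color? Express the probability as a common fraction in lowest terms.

There are C(20,4) = 4845 ways to draw 4 chips.
All same color: C(8,4) + C(7,4) + C(5,4) = 70 + 35 + 5 = 110.
Probability = 110/4845 = 22/969.

22/969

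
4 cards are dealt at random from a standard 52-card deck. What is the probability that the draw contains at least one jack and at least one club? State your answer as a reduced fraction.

There are C(52,4) = 270725 possible draws.
By inclusion-exclusion on the complements, draws missing all jacks or all clubs: C(48,4) + C(39,4) − C(36,4) = 194580 + 82251 − 58905 = 217926.
So draws with at least one of each: 270725 − 217926 = 52799, probability 52799/270725.

52799/270725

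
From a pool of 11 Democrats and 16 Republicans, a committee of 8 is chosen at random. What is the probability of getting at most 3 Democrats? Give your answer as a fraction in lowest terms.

202/345

There are C(27,8) = 2220075 ways to choose the 8.
Favorable selections (at most 3 Democrats): C(11,0)·C(16,8) + C(11,1)·C(16,7) + C(11,2)·C(16,6) + C(11,3)·C(16,5) = 12870 + 125840 + 440440 + 720720 = 1299870.
Probability = 1299870/2220075 = 202/345.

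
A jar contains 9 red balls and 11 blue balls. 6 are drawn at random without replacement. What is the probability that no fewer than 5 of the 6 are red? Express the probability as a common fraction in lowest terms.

Total selections: C(20,6) = 38760.
Favorable selections (no fewer than 5 red): C(9,5)·C(11,1) + C(9,6)·C(11,0) = 1386 + 84 = 1470.
Probability = 1470/38760 = 49/1292.

49/1292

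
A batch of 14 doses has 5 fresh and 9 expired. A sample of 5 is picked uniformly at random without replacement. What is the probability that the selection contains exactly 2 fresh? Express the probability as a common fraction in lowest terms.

Total number of selections: C(14,5) = 2002.
Selections with exactly 2 fresh: choose 2 of the 5 fresh and 3 of the 9 expired, C(5,2)·C(9,3) = 10·84 = 840.
Probability = 840/2002 = 60/143.

60/143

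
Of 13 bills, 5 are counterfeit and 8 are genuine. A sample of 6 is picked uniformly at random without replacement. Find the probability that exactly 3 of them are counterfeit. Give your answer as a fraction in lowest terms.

140/429

The sample space is all 6-subsets of the 13: C(13,6) = 1716.
Selections with exactly 3 counterfeit: choose 3 of the 5 counterfeit and 3 of the 8 genuine, C(5,3)·C(8,3) = 10·56 = 560.
Probability = 560/1716 = 140/429.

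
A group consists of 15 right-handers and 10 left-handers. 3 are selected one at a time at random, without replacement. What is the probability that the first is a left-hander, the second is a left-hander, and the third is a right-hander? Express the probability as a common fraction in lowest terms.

Multiply the conditional probabilities at each draw: 10/25 · 9/24 · 15/23 = 1350/13800 = 9/92.

9/92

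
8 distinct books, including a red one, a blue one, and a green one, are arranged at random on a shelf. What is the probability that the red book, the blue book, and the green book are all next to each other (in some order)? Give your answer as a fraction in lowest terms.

There are 8! = 40320 arrangements.
Treat the three as one block: 6! placements × 3! orders within the block = 720·6 = 4320.
Probability = 4320/40320 = 3/28.

3/28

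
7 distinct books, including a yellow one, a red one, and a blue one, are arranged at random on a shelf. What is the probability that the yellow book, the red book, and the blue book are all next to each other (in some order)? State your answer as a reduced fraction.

There are 7! = 5040 arrangements.
Treat the three as one block: 5! placements × 3! orders within the block = 120·6 = 720.
Probability = 720/5040 = 1/7.

1/7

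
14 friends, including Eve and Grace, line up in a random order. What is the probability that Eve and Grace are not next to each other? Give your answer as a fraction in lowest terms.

6/7

There are 14! = 87178291200 arrangements.
Arrangements with Eve and Grace adjacent: 2·13! = 12454041600.
So not adjacent: 87178291200 − 12454041600 = 74724249600, probability 74724249600/87178291200 = 6/7.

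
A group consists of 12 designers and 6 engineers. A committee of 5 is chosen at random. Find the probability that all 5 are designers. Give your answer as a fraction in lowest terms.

11/119

There are C(18,5) = 8568 possible selections.
Selections with all designers: C(12,5) = 792.
Probability = 792/8568 = 11/119.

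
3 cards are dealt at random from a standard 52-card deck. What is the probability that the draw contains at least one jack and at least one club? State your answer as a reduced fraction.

33/260

There are C(52,3) = 22100 possible draws.
By inclusion-exclusion on the complements, draws missing all jacks or all clubs: C(48,3) + C(39,3) − C(36,3) = 17296 + 9139 − 7140 = 19295.
So draws with at least one of each: 22100 − 19295 = 2805, probability 2805/22100 = 33/260.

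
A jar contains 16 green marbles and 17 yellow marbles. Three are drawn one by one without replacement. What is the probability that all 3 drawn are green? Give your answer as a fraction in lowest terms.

Multiply the conditional probabilities at each draw: 16/33 · 15/32 · 14/31 = 3360/32736 = 35/341.

35/341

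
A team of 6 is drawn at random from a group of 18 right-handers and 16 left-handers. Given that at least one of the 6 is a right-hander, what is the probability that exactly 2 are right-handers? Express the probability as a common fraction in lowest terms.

Work in counts. Selections with at least one right-hander: C(34,6) − C(16,6) = 1344904 − 8008 = 1336896.
Of those, selections where exactly 2 are right-handers: C(18,2)·C(16,4) = 153·1820 = 278460.
Conditional probability = 278460/1336896 = 7735/37136.

7735/37136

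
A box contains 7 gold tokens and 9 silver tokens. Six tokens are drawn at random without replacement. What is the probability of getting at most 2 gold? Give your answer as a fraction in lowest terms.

129/286

There are C(16,6) = 8008 ways to choose the 6.
Favorable selections (at most 2 gold): C(7,0)·C(9,6) + C(7,1)·C(9,5) + C(7,2)·C(9,4) = 84 + 882 + 2646 = 3612.
Probability = 3612/8008 = 129/286.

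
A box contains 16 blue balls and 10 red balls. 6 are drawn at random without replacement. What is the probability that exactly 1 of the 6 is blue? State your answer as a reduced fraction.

288/16445

Total number of selections: C(26,6) = 230230.
Selections with exactly 1 blue: choose 1 of the 16 blue and 5 of the 10 red, C(16,1)·C(10,5) = 16·252 = 4032.
Probability = 4032/230230 = 288/16445.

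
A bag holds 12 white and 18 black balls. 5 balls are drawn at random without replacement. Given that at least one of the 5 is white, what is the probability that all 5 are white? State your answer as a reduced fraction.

44/7441

Work in counts. Selections with at least one white: C(30,5) − C(18,5) = 142506 − 8568 = 133938.
Of those, selections where all 5 are white: C(12,5) = 792.
Conditional probability = 792/133938 = 44/7441.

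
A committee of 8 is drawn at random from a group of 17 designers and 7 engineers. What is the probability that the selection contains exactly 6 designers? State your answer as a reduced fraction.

5096/14421

Total number of selections: C(24,8) = 735471.
Selections with exactly 6 designers: choose 6 of the 17 designers and 2 of the 7 engineers, C(17,6)·C(7,2) = 12376·21 = 259896.
Probability = 259896/735471 = 5096/14421.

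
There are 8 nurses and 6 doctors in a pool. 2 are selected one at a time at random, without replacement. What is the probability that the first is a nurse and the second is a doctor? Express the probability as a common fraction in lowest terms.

Multiply the conditional probabilities at each draw: 8/14 · 6/13 = 48/182 = 24/91.

24/91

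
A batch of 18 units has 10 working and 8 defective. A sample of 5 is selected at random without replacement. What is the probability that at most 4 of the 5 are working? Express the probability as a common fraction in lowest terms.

Total selections: C(18,5) = 8568.
The complement is exactly 5 working: C(10,5)·C(8,0) = 252.
Probability = 1 − 252/8568 = 8316/8568 = 33/34.

33/34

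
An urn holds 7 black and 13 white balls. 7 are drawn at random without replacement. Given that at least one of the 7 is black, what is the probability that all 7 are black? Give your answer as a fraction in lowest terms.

1/75804

Work in counts. Selections with at least one black: C(20,7) − C(13,7) = 77520 − 1716 = 75804.
Of those, selections where all 7 are black: C(7,7) = 1.
Conditional probability = 1/75804.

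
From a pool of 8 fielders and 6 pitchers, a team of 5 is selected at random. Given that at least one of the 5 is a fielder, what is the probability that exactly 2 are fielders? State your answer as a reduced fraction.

Work in counts. Selections with at least one fielder: C(14,5) − C(6,5) = 2002 − 6 = 1996.
Of those, selections where exactly 2 are fielders: C(8,2)·C(6,3) = 28·20 = 560.
Conditional probability = 560/1996 = 140/499.

140/499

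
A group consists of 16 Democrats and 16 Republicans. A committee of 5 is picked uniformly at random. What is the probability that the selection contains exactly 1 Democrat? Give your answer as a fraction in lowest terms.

130/899

The sample space is all 5-subsets of the 32: C(32,5) = 201376.
Selections with exactly 1 Democrat: choose 1 of the 16 Democrats and 4 of the 16 Republicans, C(16,1)·C(16,4) = 16·1820 = 29120.
Probability = 29120/201376 = 130/899.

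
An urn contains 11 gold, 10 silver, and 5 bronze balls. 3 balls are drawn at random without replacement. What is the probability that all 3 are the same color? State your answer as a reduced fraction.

There are C(26,3) = 2600 ways to draw 3 balls.
All same color: C(11,3) + C(10,3) + C(5,3) = 165 + 120 + 10 = 295.
Probability = 295/2600 = 59/520.

59/520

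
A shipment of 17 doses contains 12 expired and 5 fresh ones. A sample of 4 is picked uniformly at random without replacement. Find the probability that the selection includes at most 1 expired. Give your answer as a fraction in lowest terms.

25/476

Total selections: C(17,4) = 2380.
Favorable selections (at most 1 expired): C(12,0)·C(5,4) + C(12,1)·C(5,3) = 5 + 120 = 125.
Probability = 125/2380 = 25/476.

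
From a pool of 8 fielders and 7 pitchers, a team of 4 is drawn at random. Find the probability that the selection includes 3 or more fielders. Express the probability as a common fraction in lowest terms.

There are C(15,4) = 1365 ways to choose the 4.
Favorable selections (3 or more fielders): C(8,3)·C(7,1) + C(8,4)·C(7,0) = 392 + 70 = 462.
Probability = 462/1365 = 22/65.

22/65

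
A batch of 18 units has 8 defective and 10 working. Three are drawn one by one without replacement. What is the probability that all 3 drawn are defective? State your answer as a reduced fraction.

Multiply the conditional probabilities at each draw: 8/18 · 7/17 · 6/16 = 336/4896 = 7/102.

7/102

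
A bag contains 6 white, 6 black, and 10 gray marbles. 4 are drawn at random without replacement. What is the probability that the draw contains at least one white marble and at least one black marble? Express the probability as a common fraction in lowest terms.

There are C(22,4) = 7315 possible draws.
By inclusion-exclusion on the complements, draws missing all white or all black: C(16,4) + C(16,4) − C(10,4) = 1820 + 1820 − 210 = 3430.
So draws with at least one of each: 7315 − 3430 = 3885, probability 3885/7315 = 111/209.

111/209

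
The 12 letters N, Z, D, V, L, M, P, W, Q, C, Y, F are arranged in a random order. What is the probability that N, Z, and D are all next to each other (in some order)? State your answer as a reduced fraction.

There are 12! = 479001600 arrangements.
Treat the three as one block: 10! placements × 3! orders within the block = 3628800·6 = 21772800.
Probability = 21772800/479001600 = 1/22.

1/22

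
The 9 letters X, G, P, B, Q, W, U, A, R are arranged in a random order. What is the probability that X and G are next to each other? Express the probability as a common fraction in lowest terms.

There are 9! = 362880 arrangements.
Treat X and G as a block: 8! arrangements of the blocks × 2 orders within the block = 2·40320 = 80640.
Probability = 80640/362880 = 2/9.

2/9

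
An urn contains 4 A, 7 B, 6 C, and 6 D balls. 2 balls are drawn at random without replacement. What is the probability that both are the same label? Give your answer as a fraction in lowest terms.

57/253

There are C(23,2) = 253 ways to draw 2 balls.
All same label: C(4,2) + C(7,2) + C(6,2) + C(6,2) = 6 + 21 + 15 + 15 = 57.
Probability = 57/253.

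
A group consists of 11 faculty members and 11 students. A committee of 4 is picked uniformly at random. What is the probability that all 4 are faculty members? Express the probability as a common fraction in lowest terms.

6/133

There are C(22,4) = 7315 possible selections.
Selections with all faculty members: C(11,4) = 330.
Probability = 330/7315 = 6/133.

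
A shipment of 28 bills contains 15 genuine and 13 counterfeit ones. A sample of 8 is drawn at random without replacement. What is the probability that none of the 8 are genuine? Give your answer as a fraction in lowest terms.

There are C(28,8) = 3108105 possible selections.
Selections with no genuine (all counterfeit): C(13,8) = 1287.
Probability = 1287/3108105 = 1/2415.

1/2415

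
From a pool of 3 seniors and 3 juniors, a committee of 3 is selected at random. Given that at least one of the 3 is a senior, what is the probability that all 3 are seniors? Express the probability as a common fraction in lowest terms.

1/19

Work in counts. Selections with at least one senior: C(6,3) − C(3,3) = 20 − 1 = 19.
Of those, selections where all 3 are seniors: C(3,3) = 1.
Conditional probability = 1/19.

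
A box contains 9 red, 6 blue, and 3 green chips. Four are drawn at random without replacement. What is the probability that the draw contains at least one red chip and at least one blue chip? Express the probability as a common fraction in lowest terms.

There are C(18,4) = 3060 possible draws.
By inclusion-exclusion on the complements, draws missing all red or all blue: C(9,4) + C(12,4) − C(3,4) = 126 + 495 − 0 = 621.
So draws with at least one of each: 3060 − 621 = 2439, probability 2439/3060 = 271/340.

271/340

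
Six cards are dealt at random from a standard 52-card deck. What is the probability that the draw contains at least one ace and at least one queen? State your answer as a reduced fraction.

There are C(52,6) = 20358520 possible draws.
By inclusion-exclusion on the complements, draws missing all aces or all queens: C(48,6) + C(48,6) − C(44,6) = 12271512 + 12271512 − 7059052 = 17483972.
So draws with at least one of each: 20358520 − 17483972 = 2874548, probability 2874548/20358520 = 718637/5089630.

718637/5089630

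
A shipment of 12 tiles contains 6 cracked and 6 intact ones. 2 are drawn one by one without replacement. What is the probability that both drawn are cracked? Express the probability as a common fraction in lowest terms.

Multiply the conditional probabilities at each draw: 6/12 · 5/11 = 30/132 = 5/22.

5/22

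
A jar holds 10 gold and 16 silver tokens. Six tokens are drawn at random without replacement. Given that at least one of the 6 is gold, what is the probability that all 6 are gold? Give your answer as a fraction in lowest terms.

Work in counts. Selections with at least one gold: C(26,6) − C(16,6) = 230230 − 8008 = 222222.
Of those, selections where all 6 are gold: C(10,6) = 210.
Conditional probability = 210/222222 = 5/5291.

5/5291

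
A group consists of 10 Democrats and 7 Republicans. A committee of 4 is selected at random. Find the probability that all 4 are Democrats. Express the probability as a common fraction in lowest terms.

3/34

There are C(17,4) = 2380 possible selections.
Selections with all Democrats: C(10,4) = 210.
Probability = 210/2380 = 3/34.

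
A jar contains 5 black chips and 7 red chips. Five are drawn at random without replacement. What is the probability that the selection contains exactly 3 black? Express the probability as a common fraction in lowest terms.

35/132

Total number of selections: C(12,5) = 792.
Selections with exactly 3 black: choose 3 of the 5 black and 2 of the 7 red, C(5,3)·C(7,2) = 10·21 = 210.
Probability = 210/792 = 35/132.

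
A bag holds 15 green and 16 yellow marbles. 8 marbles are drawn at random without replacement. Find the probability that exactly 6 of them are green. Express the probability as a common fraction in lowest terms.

616/8091

The sample space is all 8-subsets of the 31: C(31,8) = 7888725.
Selections with exactly 6 green: choose 6 of the 15 green and 2 of the 16 yellow, C(15,6)·C(16,2) = 5005·120 = 600600.
Probability = 600600/7888725 = 616/8091.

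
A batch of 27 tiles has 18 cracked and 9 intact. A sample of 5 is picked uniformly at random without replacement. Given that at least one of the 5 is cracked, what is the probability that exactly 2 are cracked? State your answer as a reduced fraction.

Work in counts. Selections with at least one cracked: C(27,5) − C(9,5) = 80730 − 126 = 80604.
Of those, selections where exactly 2 are cracked: C(18,2)·C(9,3) = 153·84 = 12852.
Conditional probability = 12852/80604 = 357/2239.

357/2239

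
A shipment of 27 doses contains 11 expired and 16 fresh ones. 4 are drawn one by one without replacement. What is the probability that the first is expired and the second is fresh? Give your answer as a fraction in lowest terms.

88/351

Multiply the conditional probabilities at each draw: 11/27 · 16/26 = 176/702 = 88/351.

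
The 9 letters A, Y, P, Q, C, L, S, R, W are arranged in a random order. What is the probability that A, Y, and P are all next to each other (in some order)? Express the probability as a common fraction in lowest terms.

1/12

There are 9! = 362880 arrangements.
Treat the three as one block: 7! placements × 3! orders within the block = 5040·6 = 30240.
Probability = 30240/362880 = 1/12.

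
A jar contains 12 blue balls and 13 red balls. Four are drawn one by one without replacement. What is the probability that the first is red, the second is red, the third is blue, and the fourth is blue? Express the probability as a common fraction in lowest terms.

39/575

Multiply the conditional probabilities at each draw: 13/25 · 12/24 · 12/23 · 11/22 = 20592/303600 = 39/575.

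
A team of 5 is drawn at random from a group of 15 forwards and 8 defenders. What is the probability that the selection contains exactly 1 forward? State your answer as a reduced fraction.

150/4807

There are C(23,5) = 33649 ways to choose 5 from 23.
Selections with exactly 1 forward: choose 1 of the 15 forwards and 4 of the 8 defenders, C(15,1)·C(8,4) = 15·70 = 1050.
Probability = 1050/33649 = 150/4807.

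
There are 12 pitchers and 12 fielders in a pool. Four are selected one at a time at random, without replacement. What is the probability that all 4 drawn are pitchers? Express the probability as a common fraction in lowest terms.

Multiply the conditional probabilities at each draw: 12/24 · 11/23 · 10/22 · 9/21 = 11880/255024 = 15/322.

15/322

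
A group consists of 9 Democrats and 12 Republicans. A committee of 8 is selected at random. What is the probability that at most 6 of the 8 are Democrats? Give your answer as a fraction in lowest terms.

3223/3230

There are C(21,8) = 203490 ways to choose the 8.
Count the complement (more than 6 Democrats): C(9,7)·C(12,1) + C(9,8)·C(12,0) = 432 + 9 = 441.
Probability = 1 − 441/203490 = 203049/203490 = 3223/3230.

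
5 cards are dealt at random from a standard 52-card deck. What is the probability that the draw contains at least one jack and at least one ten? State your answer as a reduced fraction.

6509/64974

There are C(52,5) = 2598960 possible draws.
By inclusion-exclusion on the complements, draws missing all jacks or all tens: C(48,5) + C(48,5) − C(44,5) = 1712304 + 1712304 − 1086008 = 2338600.
So draws with at least one of each: 2598960 − 2338600 = 260360, probability 260360/2598960 = 6509/64974.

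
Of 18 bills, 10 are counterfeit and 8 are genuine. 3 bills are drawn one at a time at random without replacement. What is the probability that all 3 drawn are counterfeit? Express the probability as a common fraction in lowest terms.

Multiply the conditional probabilities at each draw: 10/18 · 9/17 · 8/16 = 720/4896 = 5/34.

5/34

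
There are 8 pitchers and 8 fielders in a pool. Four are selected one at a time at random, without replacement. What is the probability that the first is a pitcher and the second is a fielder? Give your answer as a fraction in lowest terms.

4/15

Multiply the conditional probabilities at each draw: 8/16 · 8/15 = 64/240 = 4/15.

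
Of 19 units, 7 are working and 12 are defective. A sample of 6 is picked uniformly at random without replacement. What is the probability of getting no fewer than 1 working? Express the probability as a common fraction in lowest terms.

There are C(19,6) = 27132 ways to choose the 6.
Favorable selections (no fewer than 1 working): C(7,1)·C(12,5) + C(7,2)·C(12,4) + C(7,3)·C(12,3) + C(7,4)·C(12,2) + C(7,5)·C(12,1) + C(7,6)·C(12,0) = 5544 + 10395 + 7700 + 2310 + 252 + 7 = 26208.
Probability = 26208/27132 = 312/323.

312/323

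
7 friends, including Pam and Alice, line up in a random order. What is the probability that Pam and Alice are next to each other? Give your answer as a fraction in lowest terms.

2/7

There are 7! = 5040 arrangements.
Treat Pam and Alice as a block: 6! arrangements of the blocks × 2 orders within the block = 2·720 = 1440.
Probability = 1440/5040 = 2/7.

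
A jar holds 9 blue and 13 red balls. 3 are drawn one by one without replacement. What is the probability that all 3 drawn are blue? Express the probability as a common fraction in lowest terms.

3/55

Multiply the conditional probabilities at each draw: 9/22 · 8/21 · 7/20 = 504/9240 = 3/55.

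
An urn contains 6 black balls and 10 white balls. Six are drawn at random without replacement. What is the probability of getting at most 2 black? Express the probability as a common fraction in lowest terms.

Total selections: C(16,6) = 8008.
Favorable selections (at most 2 black): C(6,0)·C(10,6) + C(6,1)·C(10,5) + C(6,2)·C(10,4) = 210 + 1512 + 3150 = 4872.
Probability = 4872/8008 = 87/143.

87/143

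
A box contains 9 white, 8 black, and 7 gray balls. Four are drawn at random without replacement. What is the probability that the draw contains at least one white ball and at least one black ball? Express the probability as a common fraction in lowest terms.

178/253

There are C(24,4) = 10626 possible draws.
By inclusion-exclusion on the complements, draws missing all white or all black: C(15,4) + C(16,4) − C(7,4) = 1365 + 1820 − 35 = 3150.
So draws with at least one of each: 10626 − 3150 = 7476, probability 7476/10626 = 178/253.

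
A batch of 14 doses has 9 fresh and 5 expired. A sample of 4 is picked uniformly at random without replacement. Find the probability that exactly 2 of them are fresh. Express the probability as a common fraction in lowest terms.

There are C(14,4) = 1001 ways to choose 4 from 14.
Selections with exactly 2 fresh: choose 2 of the 9 fresh and 2 of the 5 expired, C(9,2)·C(5,2) = 36·10 = 360.
Probability = 360/1001.

360/1001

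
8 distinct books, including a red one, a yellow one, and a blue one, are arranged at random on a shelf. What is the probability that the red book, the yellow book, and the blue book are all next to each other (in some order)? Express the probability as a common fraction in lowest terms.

There are 8! = 40320 arrangements.
Treat the three as one block: 6! placements × 3! orders within the block = 720·6 = 4320.
Probability = 4320/40320 = 3/28.

3/28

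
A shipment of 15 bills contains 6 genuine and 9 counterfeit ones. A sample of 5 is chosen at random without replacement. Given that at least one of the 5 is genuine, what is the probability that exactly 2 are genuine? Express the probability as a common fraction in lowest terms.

Work in counts. Selections with at least one genuine: C(15,5) − C(9,5) = 3003 − 126 = 2877.
Of those, selections where exactly 2 are genuine: C(6,2)·C(9,3) = 15·84 = 1260.
Conditional probability = 1260/2877 = 60/137.

60/137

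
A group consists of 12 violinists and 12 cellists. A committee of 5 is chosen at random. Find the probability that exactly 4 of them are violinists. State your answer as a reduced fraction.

45/322

There are C(24,5) = 42504 ways to choose 5 from 24.
Selections with exactly 4 violinists: choose 4 of the 12 violinists and 1 of the 12 cellists, C(12,4)·C(12,1) = 495·12 = 5940.
Probability = 5940/42504 = 45/322.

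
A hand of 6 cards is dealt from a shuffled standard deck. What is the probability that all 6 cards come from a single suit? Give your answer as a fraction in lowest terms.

66/195755

There are C(52,6) = 20358520 possible 6-card hands.
Hands of one suit: 4 suits × C(13,6) = 4·1716 = 6864.
Probability = 6864/20358520 = 66/195755.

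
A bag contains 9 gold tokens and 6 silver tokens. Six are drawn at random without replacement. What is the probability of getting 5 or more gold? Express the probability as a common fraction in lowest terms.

Total selections: C(15,6) = 5005.
Favorable selections (5 or more gold): C(9,5)·C(6,1) + C(9,6)·C(6,0) = 756 + 84 = 840.
Probability = 840/5005 = 24/143.

24/143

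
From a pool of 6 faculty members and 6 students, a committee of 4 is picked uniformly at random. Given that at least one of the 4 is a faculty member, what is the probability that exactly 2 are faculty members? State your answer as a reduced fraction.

15/32

Work in counts. Selections with at least one faculty member: C(12,4) − C(6,4) = 495 − 15 = 480.
Of those, selections where exactly 2 are faculty members: C(6,2)·C(6,2) = 15·15 = 225.
Conditional probability = 225/480 = 15/32.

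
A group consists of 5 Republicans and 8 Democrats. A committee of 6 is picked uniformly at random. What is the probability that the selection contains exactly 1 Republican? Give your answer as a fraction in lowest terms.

The sample space is all 6-subsets of the 13: C(13,6) = 1716.
Selections with exactly 1 Republican: choose 1 of the 5 Republicans and 5 of the 8 Democrats, C(5,1)·C(8,5) = 5·56 = 280.
Probability = 280/1716 = 70/429.

70/429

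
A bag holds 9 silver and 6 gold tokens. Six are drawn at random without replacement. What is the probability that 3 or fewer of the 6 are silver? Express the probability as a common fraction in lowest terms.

5/11

There are C(15,6) = 5005 ways to choose the 6.
Favorable selections (3 or fewer silver): C(9,0)·C(6,6) + C(9,1)·C(6,5) + C(9,2)·C(6,4) + C(9,3)·C(6,3) = 1 + 54 + 540 + 1680 = 2275.
Probability = 2275/5005 = 5/11.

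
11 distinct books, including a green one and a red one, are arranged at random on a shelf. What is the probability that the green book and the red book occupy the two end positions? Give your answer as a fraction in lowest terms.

1/55

There are 11! = 39916800 arrangements.
Place the green book and the red book at the ends in 2 ways, arrange the remaining 9 in 9! = 362880 ways: 2·362880 = 725760.
Probability = 725760/39916800 = 1/55.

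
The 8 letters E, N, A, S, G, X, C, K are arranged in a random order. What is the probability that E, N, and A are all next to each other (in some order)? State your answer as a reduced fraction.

There are 8! = 40320 arrangements.
Treat the three as one block: 6! placements × 3! orders within the block = 720·6 = 4320.
Probability = 4320/40320 = 3/28.

3/28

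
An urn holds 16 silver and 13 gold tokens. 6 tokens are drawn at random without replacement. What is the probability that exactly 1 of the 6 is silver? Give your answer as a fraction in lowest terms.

There are C(29,6) = 475020 ways to choose 6 from 29.
Selections with exactly 1 silver: choose 1 of the 16 silver and 5 of the 13 gold, C(16,1)·C(13,5) = 16·1287 = 20592.
Probability = 20592/475020 = 44/1015.

44/1015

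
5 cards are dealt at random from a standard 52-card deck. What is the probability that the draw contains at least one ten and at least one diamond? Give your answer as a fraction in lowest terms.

229297/866320

There are C(52,5) = 2598960 possible draws.
By inclusion-exclusion on the complements, draws missing all tens or all diamonds: C(48,5) + C(39,5) − C(36,5) = 1712304 + 575757 − 376992 = 1911069.
So draws with at least one of each: 2598960 − 1911069 = 687891, probability 687891/2598960 = 229297/866320.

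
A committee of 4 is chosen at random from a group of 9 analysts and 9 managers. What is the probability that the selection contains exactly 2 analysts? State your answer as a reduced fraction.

Total number of selections: C(18,4) = 3060.
Selections with exactly 2 analysts: choose 2 of the 9 analysts and 2 of the 9 managers, C(9,2)·C(9,2) = 36·36 = 1296.
Probability = 1296/3060 = 36/85.

36/85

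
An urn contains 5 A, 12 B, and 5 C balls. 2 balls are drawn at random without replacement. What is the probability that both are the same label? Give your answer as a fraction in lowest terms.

There are C(22,2) = 231 ways to draw 2 balls.
All same label: C(5,2) + C(12,2) + C(5,2) = 10 + 66 + 10 = 86.
Probability = 86/231.

86/231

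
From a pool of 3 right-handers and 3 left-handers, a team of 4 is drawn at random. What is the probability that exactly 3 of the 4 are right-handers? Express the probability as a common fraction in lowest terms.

Total number of selections: C(6,4) = 15.
Selections with exactly 3 right-handers: choose 3 of the 3 right-handers and 1 of the 3 left-handers, C(3,3)·C(3,1) = 1·3 = 3.
Probability = 3/15 = 1/5.

1/5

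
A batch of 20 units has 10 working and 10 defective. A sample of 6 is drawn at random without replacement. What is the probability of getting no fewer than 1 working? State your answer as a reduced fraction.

Total selections: C(20,6) = 38760.
The complement is all 6 are defective: C(10,6) = 210.
Probability = 1 − 210/38760 = 38550/38760 = 1285/1292.

1285/1292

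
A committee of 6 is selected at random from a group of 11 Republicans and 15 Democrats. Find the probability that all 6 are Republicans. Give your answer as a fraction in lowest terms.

3/1495

There are C(26,6) = 230230 possible selections.
Selections with all Republicans: C(11,6) = 462.
Probability = 462/230230 = 3/1495.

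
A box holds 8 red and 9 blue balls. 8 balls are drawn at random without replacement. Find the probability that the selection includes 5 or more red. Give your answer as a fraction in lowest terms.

Total selections: C(17,8) = 24310.
Favorable selections (5 or more red): C(8,5)·C(9,3) + C(8,6)·C(9,2) + C(8,7)·C(9,1) + C(8,8)·C(9,0) = 4704 + 1008 + 72 + 1 = 5785.
Probability = 5785/24310 = 89/374.

89/374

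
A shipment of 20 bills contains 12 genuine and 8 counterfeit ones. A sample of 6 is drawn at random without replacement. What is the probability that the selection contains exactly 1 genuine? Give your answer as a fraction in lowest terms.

The sample space is all 6-subsets of the 20: C(20,6) = 38760.
Selections with exactly 1 genuine: choose 1 of the 12 genuine and 5 of the 8 counterfeit, C(12,1)·C(8,5) = 12·56 = 672.
Probability = 672/38760 = 28/1615.

28/1615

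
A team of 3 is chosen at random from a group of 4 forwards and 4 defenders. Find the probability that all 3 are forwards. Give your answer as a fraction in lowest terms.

1/14

There are C(8,3) = 56 possible selections.
Selections with all forwards: C(4,3) = 4.
Probability = 4/56 = 1/14.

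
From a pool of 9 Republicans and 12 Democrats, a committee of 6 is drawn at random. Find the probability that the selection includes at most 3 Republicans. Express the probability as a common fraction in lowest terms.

Total selections: C(21,6) = 54264.
Count the complement (more than 3 Republicans): C(9,4)·C(12,2) + C(9,5)·C(12,1) + C(9,6)·C(12,0) = 8316 + 1512 + 84 = 9912.
Probability = 1 − 9912/54264 = 44352/54264 = 264/323.

264/323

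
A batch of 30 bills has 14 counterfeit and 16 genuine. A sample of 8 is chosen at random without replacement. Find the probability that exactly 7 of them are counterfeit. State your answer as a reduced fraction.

1408/150075

Total number of selections: C(30,8) = 5852925.
Selections with exactly 7 counterfeit: choose 7 of the 14 counterfeit and 1 of the 16 genuine, C(14,7)·C(16,1) = 3432·16 = 54912.
Probability = 54912/5852925 = 1408/150075.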